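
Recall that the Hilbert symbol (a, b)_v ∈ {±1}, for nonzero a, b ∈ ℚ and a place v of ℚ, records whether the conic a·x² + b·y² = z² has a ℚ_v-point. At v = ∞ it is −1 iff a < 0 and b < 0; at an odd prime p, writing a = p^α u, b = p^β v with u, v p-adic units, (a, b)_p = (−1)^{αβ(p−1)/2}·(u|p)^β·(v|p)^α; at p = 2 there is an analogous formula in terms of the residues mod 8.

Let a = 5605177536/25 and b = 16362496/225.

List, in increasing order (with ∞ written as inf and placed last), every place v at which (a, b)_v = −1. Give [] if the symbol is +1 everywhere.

(a, b) ≡ (11571, 19) mod (ℚ^×)²; places V = {2, 3, 5, 7, 19, 29, ∞}.
(a,b)_3: α=3, u≡2; β=-2, v≡1 (mod 3); (2|3)=-1, (1|3)=+1; sign (−1)^0·-1^-2·+1^3 = +1.
(a,b)_2: α=6, β=10; u≡3, v≡3 (mod 8); ε(u)ε(v)=1·1, αω(v)=6·1, βω(u)=10·1; sum ≡ 1  ⇒  -1.
(a,b)_29: α=3, u≡22; β=2, v≡17 (mod 29); (22|29)=+1, (17|29)=-1; sign (−1)^0·+1^2·-1^3 = -1.
(a,b)_19: α=1, u≡5; β=1, v≡16 (mod 19); (5|19)=+1, (16|19)=+1; sign (−1)^1·+1^1·+1^1 = -1.
(a,b)_∞: sgn(11571)=+, sgn(19)=+, so +1.
(a,b)_7: α=1, u≡4; β=0, v≡3 (mod 7); (4|7)=+1, (3|7)=-1; sign (−1)^0·+1^0·-1^1 = -1.
(a,b)_5: α=-2, u≡1; β=-2, v≡4 (mod 5); (1|5)=+1, (4|5)=+1; sign (−1)^0·+1^-2·+1^-2 = +1.
(11571, 19 / ℚ) ramifies at {2, 7, 19, 29}: a division algebra.

[2, 7, 19, 29]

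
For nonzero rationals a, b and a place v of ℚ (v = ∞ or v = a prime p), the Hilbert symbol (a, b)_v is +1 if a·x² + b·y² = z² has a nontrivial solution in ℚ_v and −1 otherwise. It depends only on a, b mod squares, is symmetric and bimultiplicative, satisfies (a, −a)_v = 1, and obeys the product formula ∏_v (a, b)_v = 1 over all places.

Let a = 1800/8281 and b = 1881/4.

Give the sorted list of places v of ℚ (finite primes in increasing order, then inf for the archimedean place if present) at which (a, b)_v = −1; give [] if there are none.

[11, 19]

Mod squares: a ≡ 2, b ≡ 209. Check v ∈ {∞, 2, 3, 5, 7, 11, 13, 19}.
v=19: a=19^0·(≡8), b=19^1·(≡1) mod 19; (8|19)=-1, (1|19)=+1; (−1)^{0·1·9}·(-1)^1·(+1)^0 = -1.
v=11: a=11^0·(≡2), b=11^1·(≡7) mod 11; (2|11)=-1, (7|11)=-1; (−1)^{0·1·5}·(-1)^1·(-1)^0 = -1.
v=2: v_2(a)=3, v_2(b)=-2; units ≡ 1, 1 (mod 8); ε·ε+αω+βω = 0·0+3·0+-2·0 ≡ 0  ⇒  (a,b)_2 = +1.
v=3: a=3^2·(≡2), b=3^2·(≡2) mod 3; (2|3)=-1, (2|3)=-1; (−1)^{2·2·1}·(-1)^2·(-1)^2 = +1.
v=∞: 2 > 0 and 209 > 0  ⇒  (a,b)_∞ = +1.
v=5: a=5^2·(≡2), b=5^0·(≡4) mod 5; (2|5)=-1, (4|5)=+1; (−1)^{2·0·2}·(-1)^0·(+1)^2 = +1.
v=7: a=7^-2·(≡1), b=7^0·(≡3) mod 7; (1|7)=+1, (3|7)=-1; (−1)^{-2·0·3}·(+1)^0·(-1)^-2 = +1.
v=13: a=13^-2·(≡11), b=13^0·(≡12) mod 13; (11|13)=-1, (12|13)=+1; (−1)^{-2·0·6}·(-1)^0·(+1)^-2 = +1.
(2, 209 / ℚ) ramifies at {11, 19}: a division algebra.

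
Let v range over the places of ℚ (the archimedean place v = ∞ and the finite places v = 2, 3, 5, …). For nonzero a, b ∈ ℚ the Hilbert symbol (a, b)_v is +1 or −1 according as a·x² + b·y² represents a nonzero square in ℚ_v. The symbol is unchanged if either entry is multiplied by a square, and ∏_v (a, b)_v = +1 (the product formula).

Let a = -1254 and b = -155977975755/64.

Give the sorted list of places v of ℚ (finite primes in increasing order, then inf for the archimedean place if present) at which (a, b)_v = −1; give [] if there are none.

(a, b) ≡ (-1254, -19995) mod (ℚ^×)²; places V = {2, 3, 5, 7, 11, 19, 31, 43, ∞}.
(a,b)_43: α=0, u≡36; β=1, v≡22 (mod 43); (36|43)=+1, (22|43)=-1; sign (−1)^0·+1^1·-1^0 = +1.
(a,b)_11: α=1, u≡7; β=0, v≡4 (mod 11); (7|11)=-1, (4|11)=+1; sign (−1)^0·-1^0·+1^1 = +1.
(a,b)_5: α=0, u≡1; β=1, v≡1 (mod 5); (1|5)=+1, (1|5)=+1; sign (−1)^0·+1^1·+1^0 = +1.
(a,b)_31: α=0, u≡17; β=1, v≡27 (mod 31); (17|31)=-1, (27|31)=-1; sign (−1)^0·-1^1·-1^0 = -1.
(a,b)_7: α=0, u≡6; β=4, v≡4 (mod 7); (6|7)=-1, (4|7)=+1; sign (−1)^0·-1^4·+1^0 = +1.
(a,b)_19: α=1, u≡10; β=2, v≡13 (mod 19); (10|19)=-1, (13|19)=-1; sign (−1)^0·-1^2·-1^1 = -1.
(a,b)_∞: sgn(-1254)=−, sgn(-19995)=−, so -1.
(a,b)_3: α=1, u≡2; β=3, v≡1 (mod 3); (2|3)=-1, (1|3)=+1; sign (−1)^1·-1^3·+1^1 = +1.
(a,b)_2: α=1, β=-6; u≡5, v≡5 (mod 8); ε(u)ε(v)=0·0, αω(v)=1·1, βω(u)=-6·1; sum ≡ 1  ⇒  -1.
|Ram(-1254, -19995)| = 4, even; anisotropic at {2, 19, 31, ∞}.

[2, 19, 31, inf]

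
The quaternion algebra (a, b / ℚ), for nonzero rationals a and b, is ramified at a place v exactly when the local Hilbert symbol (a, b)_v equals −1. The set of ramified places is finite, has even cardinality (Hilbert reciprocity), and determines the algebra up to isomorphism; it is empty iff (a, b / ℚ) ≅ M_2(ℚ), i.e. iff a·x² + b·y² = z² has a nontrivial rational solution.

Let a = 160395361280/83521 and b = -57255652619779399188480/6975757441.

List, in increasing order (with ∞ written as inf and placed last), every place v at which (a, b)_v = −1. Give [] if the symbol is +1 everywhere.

Mod squares: a ≡ 8855, b ≡ -30. Check v ∈ {∞, 2, 3, 5, 7, 11, 17, 19, 23}.
v=17: a=17^-4·(≡13), b=17^-8·(≡4) mod 17; (13|17)=+1, (4|17)=+1; (−1)^{-4·-8·8}·(+1)^-8·(+1)^-4 = +1.
v=11: a=11^1·(≡10), b=11^2·(≡1) mod 11; (10|11)=-1, (1|11)=+1; (−1)^{1·2·5}·(-1)^2·(+1)^1 = +1.
v=5: a=5^1·(≡1), b=5^1·(≡4) mod 5; (1|5)=+1, (4|5)=+1; (−1)^{1·1·2}·(+1)^1·(+1)^1 = +1.
v=19: a=19^2·(≡1), b=19^2·(≡8) mod 19; (1|19)=+1, (8|19)=-1; (−1)^{2·2·9}·(+1)^2·(-1)^2 = +1.
v=2: v_2(a)=10, v_2(b)=15; units ≡ 7, 1 (mod 8); ε·ε+αω+βω = 1·0+10·0+15·0 ≡ 0  ⇒  (a,b)_2 = +1.
v=23: a=23^1·(≡5), b=23^4·(≡16) mod 23; (5|23)=-1, (16|23)=+1; (−1)^{1·4·11}·(-1)^4·(+1)^1 = +1.
v=7: a=7^3·(≡3), b=7^6·(≡3) mod 7; (3|7)=-1, (3|7)=-1; (−1)^{3·6·3}·(-1)^6·(-1)^3 = -1.
v=∞: 8855 > 0 and -30 < 0  ⇒  (a,b)_∞ = +1.
v=3: a=3^0·(≡2), b=3^5·(≡2) mod 3; (2|3)=-1, (2|3)=-1; (−1)^{0·5·1}·(-1)^5·(-1)^0 = -1.
|Ram(8855, -30)| = 2, even; anisotropic at {3, 7}.

[3, 7]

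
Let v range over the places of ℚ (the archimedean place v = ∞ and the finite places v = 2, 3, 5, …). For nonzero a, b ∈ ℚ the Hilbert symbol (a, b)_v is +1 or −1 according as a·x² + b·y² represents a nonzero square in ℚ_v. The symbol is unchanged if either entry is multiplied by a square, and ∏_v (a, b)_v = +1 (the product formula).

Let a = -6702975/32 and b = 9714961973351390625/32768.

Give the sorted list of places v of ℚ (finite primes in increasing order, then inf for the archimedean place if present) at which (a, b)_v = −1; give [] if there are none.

Mod squares: a ≡ -62, b ≡ 2. Check v ∈ {∞, 2, 3, 5, 31}.
v=3: a=3^2·(≡1), b=3^6·(≡2) mod 3; (1|3)=+1, (2|3)=-1; (−1)^{2·6·1}·(+1)^6·(-1)^2 = +1.
v=∞: -62 < 0 and 2 > 0  ⇒  (a,b)_∞ = +1.
v=2: v_2(a)=-5, v_2(b)=-15; units ≡ 1, 1 (mod 8); ε·ε+αω+βω = 0·0+-5·0+-15·0 ≡ 0  ⇒  (a,b)_2 = +1.
v=31: a=31^3·(≡23), b=31^8·(≡16) mod 31; (23|31)=-1, (16|31)=+1; (−1)^{3·8·15}·(-1)^8·(+1)^3 = +1.
v=5: a=5^2·(≡3), b=5^6·(≡3) mod 5; (3|5)=-1, (3|5)=-1; (−1)^{2·6·2}·(-1)^6·(-1)^2 = +1.
Every local symbol is +1, so the conic -62·x² + 2·y² = z² has ℚ_v-points for all v and hence a ℚ-point; (a, b / ℚ) ≅ M_2(ℚ).

[]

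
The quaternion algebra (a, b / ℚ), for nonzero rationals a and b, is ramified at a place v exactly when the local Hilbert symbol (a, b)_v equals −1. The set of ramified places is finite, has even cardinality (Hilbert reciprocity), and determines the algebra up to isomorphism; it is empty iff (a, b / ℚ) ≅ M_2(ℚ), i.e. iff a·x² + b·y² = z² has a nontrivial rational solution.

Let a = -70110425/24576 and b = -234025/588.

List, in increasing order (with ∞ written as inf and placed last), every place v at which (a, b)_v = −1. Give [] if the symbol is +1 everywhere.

(a, b) ≡ (-2838, -28083) mod (ℚ^×)²; places V = {2, 3, 5, 7, 11, 23, 37, 43, ∞}.
(a,b)_11: α=3, u≡2; β=1, v≡2 (mod 11); (2|11)=-1, (2|11)=-1; sign (−1)^1·-1^1·-1^3 = -1.
(a,b)_2: α=-13, β=-2; u≡5, v≡5 (mod 8); ε(u)ε(v)=0·0, αω(v)=-13·1, βω(u)=-2·1; sum ≡ 1  ⇒  -1.
(a,b)_7: α=2, u≡4; β=-2, v≡4 (mod 7); (4|7)=+1, (4|7)=+1; sign (−1)^0·+1^-2·+1^2 = +1.
(a,b)_∞: sgn(-2838)=−, sgn(-28083)=−, so -1.
(a,b)_3: α=-1, u≡2; β=-1, v≡2 (mod 3); (2|3)=-1, (2|3)=-1; sign (−1)^1·-1^-1·-1^-1 = -1.
(a,b)_5: α=2, u≡3; β=2, v≡3 (mod 5); (3|5)=-1, (3|5)=-1; sign (−1)^0·-1^2·-1^2 = +1.
(a,b)_43: α=1, u≡28; β=0, v≡29 (mod 43); (28|43)=-1, (29|43)=-1; sign (−1)^0·-1^0·-1^1 = -1.
(a,b)_23: α=0, u≡7; β=1, v≡17 (mod 23); (7|23)=-1, (17|23)=-1; sign (−1)^0·-1^1·-1^0 = -1.
(a,b)_37: α=0, u≡3; β=1, v≡18 (mod 37); (3|37)=+1, (18|37)=-1; sign (−1)^0·+1^1·-1^0 = +1.
Ram(-2838, -28083) = {2, 3, 11, 23, 43, ∞}; no ℚ_2-point on the conic.

[2, 3, 11, 23, 43, inf]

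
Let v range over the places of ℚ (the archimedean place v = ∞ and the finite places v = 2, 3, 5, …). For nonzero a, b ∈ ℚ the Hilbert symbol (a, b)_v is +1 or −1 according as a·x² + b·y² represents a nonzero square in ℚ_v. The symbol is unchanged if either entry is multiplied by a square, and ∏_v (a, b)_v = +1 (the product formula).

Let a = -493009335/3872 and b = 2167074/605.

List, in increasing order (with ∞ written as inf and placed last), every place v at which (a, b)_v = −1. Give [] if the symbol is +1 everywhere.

[2, 7]

Mod squares: a ≡ -30, b ≡ 2730. Check v ∈ {∞, 2, 3, 5, 7, 11, 13}.
v=13: a=13^2·(≡1), b=13^1·(≡11) mod 13; (1|13)=+1, (11|13)=-1; (−1)^{2·1·6}·(+1)^1·(-1)^2 = +1.
v=11: a=11^-2·(≡5), b=11^-2·(≡6) mod 11; (5|11)=+1, (6|11)=-1; (−1)^{-2·-2·5}·(+1)^-2·(-1)^-2 = +1.
v=5: a=5^1·(≡4), b=5^-1·(≡4) mod 5; (4|5)=+1, (4|5)=+1; (−1)^{1·-1·2}·(+1)^-1·(+1)^1 = +1.
v=7: a=7^4·(≡3), b=7^3·(≡6) mod 7; (3|7)=-1, (6|7)=-1; (−1)^{4·3·3}·(-1)^3·(-1)^4 = -1.
v=3: a=3^5·(≡2), b=3^5·(≡1) mod 3; (2|3)=-1, (1|3)=+1; (−1)^{5·5·1}·(-1)^5·(+1)^5 = +1.
v=∞: -30 < 0 and 2730 > 0  ⇒  (a,b)_∞ = +1.
v=2: v_2(a)=-5, v_2(b)=1; units ≡ 1, 5 (mod 8); ε·ε+αω+βω = 0·0+-5·1+1·0 ≡ 1  ⇒  (a,b)_2 = -1.
(-30, 2730 / ℚ) ramifies at {2, 7}: a division algebra.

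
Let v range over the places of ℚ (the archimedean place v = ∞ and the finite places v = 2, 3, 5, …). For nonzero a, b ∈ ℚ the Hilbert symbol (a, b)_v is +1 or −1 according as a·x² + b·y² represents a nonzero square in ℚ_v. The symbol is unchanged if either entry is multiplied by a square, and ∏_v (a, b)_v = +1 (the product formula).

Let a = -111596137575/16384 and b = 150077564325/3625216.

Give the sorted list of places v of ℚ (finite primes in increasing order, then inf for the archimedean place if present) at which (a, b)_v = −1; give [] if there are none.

[]

(a, b) ≡ (-87, 13) mod (ℚ^×)²; places V = {2, 3, 5, 7, 13, 17, 19, 29, ∞}.
(a,b)_17: α=0, u≡8; β=-2, v≡16 (mod 17); (8|17)=+1, (16|17)=+1; sign (−1)^0·+1^-2·+1^0 = +1.
(a,b)_13: α=2, u≡1; β=3, v≡10 (mod 13); (1|13)=+1, (10|13)=+1; sign (−1)^0·+1^3·+1^2 = +1.
(a,b)_5: α=2, u≡3; β=2, v≡3 (mod 5); (3|5)=-1, (3|5)=-1; sign (−1)^0·-1^2·-1^2 = +1.
(a,b)_7: α=0, u≡2; β=-2, v≡3 (mod 7); (2|7)=+1, (3|7)=-1; sign (−1)^0·+1^-2·-1^0 = +1.
(a,b)_∞: sgn(-87)=−, sgn(13)=+, so +1.
(a,b)_29: α=3, u≡26; β=2, v≡20 (mod 29); (26|29)=-1, (20|29)=+1; sign (−1)^0·-1^2·+1^3 = +1.
(a,b)_3: α=1, u≡1; β=2, v≡1 (mod 3); (1|3)=+1, (1|3)=+1; sign (−1)^0·+1^2·+1^1 = +1.
(a,b)_2: α=-14, β=-8; u≡1, v≡5 (mod 8); ε(u)ε(v)=0·0, αω(v)=-14·1, βω(u)=-8·0; sum ≡ 0  ⇒  +1.
(a,b)_19: α=2, u≡15; β=2, v≡3 (mod 19); (15|19)=-1, (3|19)=-1; sign (−1)^0·-1^2·-1^2 = +1.
Every local symbol is +1, so the conic -87·x² + 13·y² = z² has ℚ_v-points for all v and hence a ℚ-point; (a, b / ℚ) ≅ M_2(ℚ).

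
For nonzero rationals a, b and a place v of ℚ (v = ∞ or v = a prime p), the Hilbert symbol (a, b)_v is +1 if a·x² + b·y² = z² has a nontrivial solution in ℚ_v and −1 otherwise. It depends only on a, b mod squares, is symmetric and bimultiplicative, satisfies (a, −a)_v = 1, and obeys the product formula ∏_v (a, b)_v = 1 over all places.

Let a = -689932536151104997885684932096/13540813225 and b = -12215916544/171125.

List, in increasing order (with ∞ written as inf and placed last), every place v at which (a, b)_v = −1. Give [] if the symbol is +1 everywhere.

[13, inf]

Mod squares: a ≡ -2046, b ≡ -165230. Check v ∈ {∞, 2, 3, 5, 11, 13, 17, 19, 31, 37, 41}.
v=41: a=41^4·(≡20), b=41^1·(≡24) mod 41; (20|41)=+1, (24|41)=-1; (−1)^{4·1·20}·(+1)^1·(-1)^4 = +1.
v=17: a=17^-2·(≡11), b=17^0·(≡5) mod 17; (11|17)=-1, (5|17)=-1; (−1)^{-2·0·8}·(-1)^0·(-1)^-2 = +1.
v=37: a=37^-4·(≡21), b=37^-2·(≡9) mod 37; (21|37)=+1, (9|37)=+1; (−1)^{-4·-2·18}·(+1)^-2·(+1)^-4 = +1.
v=11: a=11^1·(≡9), b=11^0·(≡9) mod 11; (9|11)=+1, (9|11)=+1; (−1)^{1·0·5}·(+1)^0·(+1)^1 = +1.
v=2: v_2(a)=9, v_2(b)=11; units ≡ 1, 1 (mod 8); ε·ε+αω+βω = 0·0+9·0+11·0 ≡ 0  ⇒  (a,b)_2 = +1.
v=∞: -2046 < 0 and -165230 < 0  ⇒  (a,b)_∞ = -1.
v=13: a=13^4·(≡7), b=13^1·(≡9) mod 13; (7|13)=-1, (9|13)=+1; (−1)^{4·1·6}·(-1)^1·(+1)^4 = -1.
v=5: a=5^-2·(≡1), b=5^-3·(≡4) mod 5; (1|5)=+1, (4|5)=+1; (−1)^{-2·-3·2}·(+1)^-3·(+1)^-2 = +1.
v=3: a=3^1·(≡2), b=3^0·(≡1) mod 3; (2|3)=-1, (1|3)=+1; (−1)^{1·0·1}·(-1)^0·(+1)^1 = +1.
v=19: a=19^8·(≡1), b=19^2·(≡13) mod 19; (1|19)=+1, (13|19)=-1; (−1)^{8·2·9}·(+1)^2·(-1)^8 = +1.
v=31: a=31^3·(≡11), b=31^1·(≡14) mod 31; (11|31)=-1, (14|31)=+1; (−1)^{3·1·15}·(-1)^1·(+1)^3 = +1.
(-2046, -165230 / ℚ) ramifies at {13, ∞}: a division algebra.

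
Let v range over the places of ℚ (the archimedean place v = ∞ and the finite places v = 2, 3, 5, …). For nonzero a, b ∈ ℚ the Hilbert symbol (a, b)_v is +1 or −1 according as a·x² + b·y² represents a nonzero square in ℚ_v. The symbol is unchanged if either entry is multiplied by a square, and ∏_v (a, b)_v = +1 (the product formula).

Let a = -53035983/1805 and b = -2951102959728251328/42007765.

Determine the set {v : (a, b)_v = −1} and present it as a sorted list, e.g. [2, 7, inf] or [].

Mod squares: a ≡ -715, b ≡ -595. Check v ∈ {∞, 2, 3, 5, 7, 11, 13, 17, 19, 29, 37}.
v=3: a=3^2·(≡2), b=3^8·(≡2) mod 3; (2|3)=-1, (2|3)=-1; (−1)^{2·8·1}·(-1)^8·(-1)^2 = +1.
v=19: a=19^-2·(≡17), b=19^-2·(≡15) mod 19; (17|19)=+1, (15|19)=-1; (−1)^{-2·-2·9}·(+1)^-2·(-1)^-2 = +1.
v=∞: -715 < 0 and -595 < 0  ⇒  (a,b)_∞ = -1.
v=5: a=5^-1·(≡2), b=5^-1·(≡4) mod 5; (2|5)=-1, (4|5)=+1; (−1)^{-1·-1·2}·(-1)^-1·(+1)^-1 = -1.
v=7: a=7^2·(≡6), b=7^5·(≡3) mod 7; (6|7)=-1, (3|7)=-1; (−1)^{2·5·3}·(-1)^5·(-1)^2 = -1.
v=29: a=29^2·(≡10), b=29^0·(≡2) mod 29; (10|29)=-1, (2|29)=-1; (−1)^{2·0·14}·(-1)^0·(-1)^2 = +1.
v=2: v_2(a)=0, v_2(b)=6; units ≡ 5, 5 (mod 8); ε·ε+αω+βω = 0·0+0·1+6·1 ≡ 0  ⇒  (a,b)_2 = +1.
v=17: a=17^0·(≡13), b=17^-1·(≡13) mod 17; (13|17)=+1, (13|17)=+1; (−1)^{0·-1·8}·(+1)^-1·(+1)^0 = +1.
v=11: a=11^1·(≡1), b=11^4·(≡2) mod 11; (1|11)=+1, (2|11)=-1; (−1)^{1·4·5}·(+1)^4·(-1)^1 = -1.
v=13: a=13^1·(≡9), b=13^4·(≡9) mod 13; (9|13)=+1, (9|13)=+1; (−1)^{1·4·6}·(+1)^4·(+1)^1 = +1.
v=37: a=37^0·(≡9), b=37^-2·(≡10) mod 37; (9|37)=+1, (10|37)=+1; (−1)^{0·-2·18}·(+1)^-2·(+1)^0 = +1.
(-715, -595 / ℚ) ramifies at {5, 7, 11, ∞}: a division algebra.

[5, 7, 11, inf]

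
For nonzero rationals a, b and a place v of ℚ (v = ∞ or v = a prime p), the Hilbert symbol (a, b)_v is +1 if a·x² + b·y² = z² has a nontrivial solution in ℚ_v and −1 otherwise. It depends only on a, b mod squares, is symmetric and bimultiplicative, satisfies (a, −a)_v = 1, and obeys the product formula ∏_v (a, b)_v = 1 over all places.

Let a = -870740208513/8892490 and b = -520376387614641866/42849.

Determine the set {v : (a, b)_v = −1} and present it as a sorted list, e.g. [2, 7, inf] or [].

Mod squares: a ≡ -217930, b ≡ -74. Check v ∈ {∞, 2, 3, 5, 7, 11, 19, 23, 31, 37, 41, 43}.
v=41: a=41^-2·(≡29), b=41^0·(≡10) mod 41; (29|41)=-1, (10|41)=+1; (−1)^{-2·0·20}·(-1)^0·(+1)^-2 = +1.
v=5: a=5^-1·(≡4), b=5^0·(≡1) mod 5; (4|5)=+1, (1|5)=+1; (−1)^{-1·0·2}·(+1)^0·(+1)^-1 = +1.
v=∞: -217930 < 0 and -74 < 0  ⇒  (a,b)_∞ = -1.
v=3: a=3^2·(≡2), b=3^-4·(≡1) mod 3; (2|3)=-1, (1|3)=+1; (−1)^{2·-4·1}·(-1)^-4·(+1)^2 = +1.
v=43: a=43^2·(≡3), b=43^4·(≡27) mod 43; (3|43)=-1, (27|43)=-1; (−1)^{2·4·21}·(-1)^4·(-1)^2 = +1.
v=23: a=23^-2·(≡18), b=23^-2·(≡1) mod 23; (18|23)=+1, (1|23)=+1; (−1)^{-2·-2·11}·(+1)^-2·(+1)^-2 = +1.
v=37: a=37^1·(≡21), b=37^1·(≡20) mod 37; (21|37)=+1, (20|37)=-1; (−1)^{1·1·18}·(+1)^1·(-1)^1 = -1.
v=19: a=19^1·(≡6), b=19^2·(≡8) mod 19; (6|19)=+1, (8|19)=-1; (−1)^{1·2·9}·(+1)^2·(-1)^1 = -1.
v=2: v_2(a)=-1, v_2(b)=1; units ≡ 3, 3 (mod 8); ε·ε+αω+βω = 1·1+-1·1+1·1 ≡ 1  ⇒  (a,b)_2 = -1.
v=11: a=11^0·(≡6), b=11^2·(≡3) mod 11; (6|11)=-1, (3|11)=+1; (−1)^{0·2·5}·(-1)^2·(+1)^0 = +1.
v=7: a=7^4·(≡2), b=7^2·(≡3) mod 7; (2|7)=+1, (3|7)=-1; (−1)^{4·2·3}·(+1)^2·(-1)^4 = +1.
v=31: a=31^1·(≡25), b=31^2·(≡8) mod 31; (25|31)=+1, (8|31)=+1; (−1)^{1·2·15}·(+1)^2·(+1)^1 = +1.
(-217930, -74 / ℚ) ramifies at {2, 19, 37, ∞}: a division algebra.

[2, 19, 37, inf]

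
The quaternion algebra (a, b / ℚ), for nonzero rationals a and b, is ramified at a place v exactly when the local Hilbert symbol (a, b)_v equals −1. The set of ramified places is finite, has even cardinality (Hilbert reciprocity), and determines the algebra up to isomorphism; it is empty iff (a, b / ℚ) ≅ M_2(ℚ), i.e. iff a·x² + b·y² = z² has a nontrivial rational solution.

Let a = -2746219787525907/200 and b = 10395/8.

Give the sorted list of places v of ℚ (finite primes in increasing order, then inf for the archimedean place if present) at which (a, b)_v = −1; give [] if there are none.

Mod squares: a ≡ -6, b ≡ 2310. Check v ∈ {∞, 2, 3, 5, 7, 11}.
v=2: v_2(a)=-3, v_2(b)=-3; units ≡ 5, 3 (mod 8); ε·ε+αω+βω = 0·1+-3·1+-3·1 ≡ 0  ⇒  (a,b)_2 = +1.
v=3: a=3^13·(≡1), b=3^3·(≡2) mod 3; (1|3)=+1, (2|3)=-1; (−1)^{13·3·1}·(+1)^3·(-1)^13 = +1.
v=11: a=11^4·(≡1), b=11^1·(≡4) mod 11; (1|11)=+1, (4|11)=+1; (−1)^{4·1·5}·(+1)^1·(+1)^4 = +1.
v=∞: -6 < 0 and 2310 > 0  ⇒  (a,b)_∞ = +1.
v=5: a=5^-2·(≡1), b=5^1·(≡3) mod 5; (1|5)=+1, (3|5)=-1; (−1)^{-2·1·2}·(+1)^1·(-1)^-2 = +1.
v=7: a=7^6·(≡4), b=7^1·(≡1) mod 7; (4|7)=+1, (1|7)=+1; (−1)^{6·1·3}·(+1)^1·(+1)^6 = +1.
Every local symbol is +1, so the conic -6·x² + 2310·y² = z² has ℚ_v-points for all v and hence a ℚ-point; (a, b / ℚ) ≅ M_2(ℚ).

[]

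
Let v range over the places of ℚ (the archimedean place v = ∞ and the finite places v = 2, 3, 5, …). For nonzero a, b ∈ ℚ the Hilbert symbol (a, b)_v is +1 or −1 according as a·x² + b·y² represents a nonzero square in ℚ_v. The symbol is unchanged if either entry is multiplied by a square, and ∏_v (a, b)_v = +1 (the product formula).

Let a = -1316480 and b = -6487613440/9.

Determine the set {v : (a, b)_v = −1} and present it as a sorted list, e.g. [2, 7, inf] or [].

[5, 7, 11, inf]

(a, b) ≡ (-170, -13090) mod (ℚ^×)²; places V = {2, 3, 5, 7, 11, 17, ∞}.
(a,b)_∞: sgn(-170)=−, sgn(-13090)=−, so -1.
(a,b)_5: α=1, u≡4; β=1, v≡3 (mod 5); (4|5)=+1, (3|5)=-1; sign (−1)^0·+1^1·-1^1 = -1.
(a,b)_17: α=1, u≡12; β=1, v≡3 (mod 17); (12|17)=-1, (3|17)=-1; sign (−1)^0·-1^1·-1^1 = +1.
(a,b)_3: α=0, u≡1; β=-2, v≡2 (mod 3); (1|3)=+1, (2|3)=-1; sign (−1)^0·+1^-2·-1^0 = +1.
(a,b)_11: α=2, u≡10; β=3, v≡4 (mod 11); (10|11)=-1, (4|11)=+1; sign (−1)^0·-1^3·+1^2 = -1.
(a,b)_2: α=7, β=13; u≡3, v≡7 (mod 8); ε(u)ε(v)=1·1, αω(v)=7·0, βω(u)=13·1; sum ≡ 0  ⇒  +1.
(a,b)_7: α=0, u≡3; β=1, v≡6 (mod 7); (3|7)=-1, (6|7)=-1; sign (−1)^0·-1^1·-1^0 = -1.
Ram(-170, -13090) = {5, 7, 11, ∞}; no ℚ_5-point on the conic.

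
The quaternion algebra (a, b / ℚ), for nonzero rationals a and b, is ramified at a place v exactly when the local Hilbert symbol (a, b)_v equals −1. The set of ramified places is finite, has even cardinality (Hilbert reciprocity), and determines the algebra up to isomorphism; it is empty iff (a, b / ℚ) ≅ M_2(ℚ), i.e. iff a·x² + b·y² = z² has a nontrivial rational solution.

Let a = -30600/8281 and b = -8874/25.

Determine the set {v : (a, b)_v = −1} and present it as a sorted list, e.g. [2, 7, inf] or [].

[17, inf]

Mod squares: a ≡ -34, b ≡ -986. Check v ∈ {∞, 2, 3, 5, 7, 13, 17, 29}.
v=13: a=13^-2·(≡8), b=13^0·(≡8) mod 13; (8|13)=-1, (8|13)=-1; (−1)^{-2·0·6}·(-1)^0·(-1)^-2 = +1.
v=17: a=17^1·(≡1), b=17^1·(≡7) mod 17; (1|17)=+1, (7|17)=-1; (−1)^{1·1·8}·(+1)^1·(-1)^1 = -1.
v=3: a=3^2·(≡2), b=3^2·(≡1) mod 3; (2|3)=-1, (1|3)=+1; (−1)^{2·2·1}·(-1)^2·(+1)^2 = +1.
v=5: a=5^2·(≡1), b=5^-2·(≡1) mod 5; (1|5)=+1, (1|5)=+1; (−1)^{2·-2·2}·(+1)^-2·(+1)^2 = +1.
v=∞: -34 < 0 and -986 < 0  ⇒  (a,b)_∞ = -1.
v=29: a=29^0·(≡16), b=29^1·(≡4) mod 29; (16|29)=+1, (4|29)=+1; (−1)^{0·1·14}·(+1)^1·(+1)^0 = +1.
v=7: a=7^-2·(≡4), b=7^0·(≡4) mod 7; (4|7)=+1, (4|7)=+1; (−1)^{-2·0·3}·(+1)^0·(+1)^-2 = +1.
v=2: v_2(a)=3, v_2(b)=1; units ≡ 7, 3 (mod 8); ε·ε+αω+βω = 1·1+3·1+1·0 ≡ 0  ⇒  (a,b)_2 = +1.
(-34, -986 / ℚ) ramifies at {17, ∞}: a division algebra.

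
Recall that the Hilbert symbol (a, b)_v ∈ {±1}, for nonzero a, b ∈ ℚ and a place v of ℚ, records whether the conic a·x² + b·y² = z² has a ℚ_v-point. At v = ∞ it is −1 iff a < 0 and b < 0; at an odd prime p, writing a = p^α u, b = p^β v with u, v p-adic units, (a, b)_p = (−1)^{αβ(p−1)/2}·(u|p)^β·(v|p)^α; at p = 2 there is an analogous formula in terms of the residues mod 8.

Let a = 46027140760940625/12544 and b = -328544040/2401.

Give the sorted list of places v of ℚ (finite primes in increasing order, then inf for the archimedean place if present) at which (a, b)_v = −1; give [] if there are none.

(a, b) ≡ (25999545, -5610) mod (ℚ^×)²; places V = {2, 3, 5, 7, 11, 13, 17, 23, 31, ∞}.
(a,b)_5: α=5, u≡4; β=1, v≡2 (mod 5); (4|5)=+1, (2|5)=-1; sign (−1)^0·+1^1·-1^5 = -1.
(a,b)_31: α=1, u≡30; β=0, v≡7 (mod 31); (30|31)=-1, (7|31)=+1; sign (−1)^0·-1^0·+1^1 = +1.
(a,b)_13: α=1, u≡5; β=0, v≡8 (mod 13); (5|13)=-1, (8|13)=-1; sign (−1)^0·-1^0·-1^1 = -1.
(a,b)_11: α=3, u≡4; β=5, v≡2 (mod 11); (4|11)=+1, (2|11)=-1; sign (−1)^1·+1^5·-1^3 = +1.
(a,b)_17: α=3, u≡14; β=1, v≡6 (mod 17); (14|17)=-1, (6|17)=-1; sign (−1)^0·-1^1·-1^3 = +1.
(a,b)_7: α=-2, u≡5; β=-4, v≡1 (mod 7); (5|7)=-1, (1|7)=+1; sign (−1)^0·-1^-4·+1^-2 = +1.
(a,b)_23: α=1, u≡22; β=0, v≡9 (mod 23); (22|23)=-1, (9|23)=+1; sign (−1)^0·-1^0·+1^1 = +1.
(a,b)_2: α=-8, β=3; u≡1, v≡3 (mod 8); ε(u)ε(v)=0·1, αω(v)=-8·1, βω(u)=3·0; sum ≡ 0  ⇒  +1.
(a,b)_3: α=5, u≡1; β=1, v≡2 (mod 3); (1|3)=+1, (2|3)=-1; sign (−1)^1·+1^1·-1^5 = +1.
(a,b)_∞: sgn(25999545)=+, sgn(-5610)=−, so +1.
|Ram(25999545, -5610)| = 2, even; anisotropic at {5, 13}.

[5, 13]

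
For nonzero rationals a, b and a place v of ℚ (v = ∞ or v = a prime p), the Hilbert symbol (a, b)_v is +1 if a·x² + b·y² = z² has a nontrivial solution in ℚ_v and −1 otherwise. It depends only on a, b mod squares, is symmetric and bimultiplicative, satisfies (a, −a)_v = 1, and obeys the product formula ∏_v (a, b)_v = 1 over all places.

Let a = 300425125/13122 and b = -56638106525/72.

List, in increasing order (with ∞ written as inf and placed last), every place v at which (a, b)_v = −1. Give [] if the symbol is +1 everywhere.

[5, 11, 13, 17]

(a, b) ≡ (10010, -4522) mod (ℚ^×)²; places V = {2, 3, 5, 7, 11, 13, 17, 19, ∞}.
(a,b)_11: α=1, u≡8; β=2, v≡6 (mod 11); (8|11)=-1, (6|11)=-1; sign (−1)^0·-1^2·-1^1 = -1.
(a,b)_3: α=-8, u≡2; β=-2, v≡2 (mod 3); (2|3)=-1, (2|3)=-1; sign (−1)^0·-1^-2·-1^-8 = +1.
(a,b)_19: α=0, u≡9; β=1, v≡4 (mod 19); (9|19)=+1, (4|19)=+1; sign (−1)^0·+1^1·+1^0 = +1.
(a,b)_13: α=1, u≡9; β=2, v≡11 (mod 13); (9|13)=+1, (11|13)=-1; sign (−1)^0·+1^2·-1^1 = -1.
(a,b)_2: α=-1, β=-3; u≡5, v≡3 (mod 8); ε(u)ε(v)=0·1, αω(v)=-1·1, βω(u)=-3·1; sum ≡ 0  ⇒  +1.
(a,b)_5: α=3, u≡3; β=2, v≡2 (mod 5); (3|5)=-1, (2|5)=-1; sign (−1)^0·-1^2·-1^3 = -1.
(a,b)_∞: sgn(10010)=+, sgn(-4522)=−, so +1.
(a,b)_17: α=0, u≡7; β=1, v≡7 (mod 17); (7|17)=-1, (7|17)=-1; sign (−1)^0·-1^1·-1^0 = -1.
(a,b)_7: α=5, u≡1; β=3, v≡3 (mod 7); (1|7)=+1, (3|7)=-1; sign (−1)^1·+1^3·-1^5 = +1.
Ram(10010, -4522) = {5, 11, 13, 17}; no ℚ_5-point on the conic.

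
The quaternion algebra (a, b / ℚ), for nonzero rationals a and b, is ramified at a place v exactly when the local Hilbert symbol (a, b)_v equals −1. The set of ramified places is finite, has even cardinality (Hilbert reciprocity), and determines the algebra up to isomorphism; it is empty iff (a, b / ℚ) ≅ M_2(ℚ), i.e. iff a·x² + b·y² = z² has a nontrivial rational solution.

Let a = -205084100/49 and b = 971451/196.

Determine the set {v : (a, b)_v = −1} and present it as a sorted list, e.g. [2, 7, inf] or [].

Mod squares: a ≡ -5681, b ≡ 299. Check v ∈ {∞, 2, 3, 5, 7, 13, 19, 23}.
v=3: a=3^0·(≡1), b=3^2·(≡2) mod 3; (1|3)=+1, (2|3)=-1; (−1)^{0·2·1}·(+1)^2·(-1)^0 = +1.
v=23: a=23^1·(≡3), b=23^1·(≡18) mod 23; (3|23)=+1, (18|23)=+1; (−1)^{1·1·11}·(+1)^1·(+1)^1 = -1.
v=2: v_2(a)=2, v_2(b)=-2; units ≡ 7, 3 (mod 8); ε·ε+αω+βω = 1·1+2·1+-2·0 ≡ 1  ⇒  (a,b)_2 = -1.
v=19: a=19^3·(≡4), b=19^2·(≡2) mod 19; (4|19)=+1, (2|19)=-1; (−1)^{3·2·9}·(+1)^2·(-1)^3 = -1.
v=∞: -5681 < 0 and 299 > 0  ⇒  (a,b)_∞ = +1.
v=7: a=7^-2·(≡3), b=7^-2·(≡3) mod 7; (3|7)=-1, (3|7)=-1; (−1)^{-2·-2·3}·(-1)^-2·(-1)^-2 = +1.
v=5: a=5^2·(≡4), b=5^0·(≡1) mod 5; (4|5)=+1, (1|5)=+1; (−1)^{2·0·2}·(+1)^0·(+1)^2 = +1.
v=13: a=13^1·(≡6), b=13^1·(≡3) mod 13; (6|13)=-1, (3|13)=+1; (−1)^{1·1·6}·(-1)^1·(+1)^1 = -1.
|Ram(-5681, 299)| = 4, even; anisotropic at {2, 13, 19, 23}.

[2, 13, 19, 23]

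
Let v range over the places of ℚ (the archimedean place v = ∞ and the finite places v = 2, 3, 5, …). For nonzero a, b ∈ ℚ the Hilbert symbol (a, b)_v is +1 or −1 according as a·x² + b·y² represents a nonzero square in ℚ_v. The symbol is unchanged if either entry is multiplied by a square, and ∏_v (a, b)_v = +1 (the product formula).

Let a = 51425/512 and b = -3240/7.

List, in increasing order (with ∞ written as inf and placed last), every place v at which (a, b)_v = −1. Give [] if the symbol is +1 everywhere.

Mod squares: a ≡ 34, b ≡ -70. Check v ∈ {∞, 2, 3, 5, 7, 11, 17}.
v=7: a=7^0·(≡3), b=7^-1·(≡1) mod 7; (3|7)=-1, (1|7)=+1; (−1)^{0·-1·3}·(-1)^-1·(+1)^0 = -1.
v=∞: 34 > 0 and -70 < 0  ⇒  (a,b)_∞ = +1.
v=17: a=17^1·(≡8), b=17^0·(≡1) mod 17; (8|17)=+1, (1|17)=+1; (−1)^{1·0·8}·(+1)^0·(+1)^1 = +1.
v=5: a=5^2·(≡1), b=5^1·(≡1) mod 5; (1|5)=+1, (1|5)=+1; (−1)^{2·1·2}·(+1)^1·(+1)^2 = +1.
v=3: a=3^0·(≡1), b=3^4·(≡2) mod 3; (1|3)=+1, (2|3)=-1; (−1)^{0·4·1}·(+1)^4·(-1)^0 = +1.
v=11: a=11^2·(≡3), b=11^0·(≡7) mod 11; (3|11)=+1, (7|11)=-1; (−1)^{2·0·5}·(+1)^0·(-1)^2 = +1.
v=2: v_2(a)=-9, v_2(b)=3; units ≡ 1, 5 (mod 8); ε·ε+αω+βω = 0·0+-9·1+3·0 ≡ 1  ⇒  (a,b)_2 = -1.
|Ram(34, -70)| = 2, even; anisotropic at {2, 7}.

[2, 7]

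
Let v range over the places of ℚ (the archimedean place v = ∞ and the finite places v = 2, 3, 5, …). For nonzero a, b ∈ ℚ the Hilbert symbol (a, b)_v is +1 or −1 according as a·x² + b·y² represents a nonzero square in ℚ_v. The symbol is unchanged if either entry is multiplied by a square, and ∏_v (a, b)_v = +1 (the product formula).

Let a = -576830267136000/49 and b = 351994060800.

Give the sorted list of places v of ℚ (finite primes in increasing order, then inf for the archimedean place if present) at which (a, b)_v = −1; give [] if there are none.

(a, b) ≡ (-13110, 2) mod (ℚ^×)²; places V = {2, 3, 5, 7, 19, 23, ∞}.
(a,b)_3: α=3, u≡1; β=2, v≡2 (mod 3); (1|3)=+1, (2|3)=-1; sign (−1)^0·+1^2·-1^3 = -1.
(a,b)_5: α=3, u≡3; β=2, v≡2 (mod 5); (3|5)=-1, (2|5)=-1; sign (−1)^0·-1^2·-1^3 = -1.
(a,b)_7: α=-2, u≡4; β=0, v≡4 (mod 7); (4|7)=+1, (4|7)=+1; sign (−1)^0·+1^0·+1^-2 = +1.
(a,b)_19: α=3, u≡15; β=2, v≡8 (mod 19); (15|19)=-1, (8|19)=-1; sign (−1)^0·-1^2·-1^3 = -1.
(a,b)_∞: sgn(-13110)=−, sgn(2)=+, so +1.
(a,b)_23: α=3, u≡10; β=2, v≡2 (mod 23); (10|23)=-1, (2|23)=+1; sign (−1)^0·-1^2·+1^3 = +1.
(a,b)_2: α=11, β=13; u≡5, v≡1 (mod 8); ε(u)ε(v)=0·0, αω(v)=11·0, βω(u)=13·1; sum ≡ 1  ⇒  -1.
(-13110, 2 / ℚ) ramifies at {2, 3, 5, 19}: a division algebra.

[2, 3, 5, 19]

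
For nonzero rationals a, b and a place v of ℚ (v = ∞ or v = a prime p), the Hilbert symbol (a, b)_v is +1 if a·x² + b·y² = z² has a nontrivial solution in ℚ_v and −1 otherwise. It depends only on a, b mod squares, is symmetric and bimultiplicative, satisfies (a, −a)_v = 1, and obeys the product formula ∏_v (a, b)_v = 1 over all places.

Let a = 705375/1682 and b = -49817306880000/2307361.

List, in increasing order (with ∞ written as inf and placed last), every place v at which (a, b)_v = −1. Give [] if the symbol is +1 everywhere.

Mod squares: a ≡ 6270, b ≡ -22. Check v ∈ {∞, 2, 3, 5, 7, 11, 19, 29, 31}.
v=∞: 6270 > 0 and -22 < 0  ⇒  (a,b)_∞ = +1.
v=7: a=7^0·(≡3), b=7^-4·(≡6) mod 7; (3|7)=-1, (6|7)=-1; (−1)^{0·-4·3}·(-1)^-4·(-1)^0 = +1.
v=5: a=5^3·(≡4), b=5^4·(≡2) mod 5; (4|5)=+1, (2|5)=-1; (−1)^{3·4·2}·(+1)^4·(-1)^3 = -1.
v=2: v_2(a)=-1, v_2(b)=11; units ≡ 7, 5 (mod 8); ε·ε+αω+βω = 1·0+-1·1+11·0 ≡ 1  ⇒  (a,b)_2 = -1.
v=19: a=19^1·(≡17), b=19^2·(≡17) mod 19; (17|19)=+1, (17|19)=+1; (−1)^{1·2·9}·(+1)^2·(+1)^1 = +1.
v=31: a=31^0·(≡4), b=31^-2·(≡7) mod 31; (4|31)=+1, (7|31)=+1; (−1)^{0·-2·15}·(+1)^-2·(+1)^0 = +1.
v=3: a=3^3·(≡2), b=3^4·(≡2) mod 3; (2|3)=-1, (2|3)=-1; (−1)^{3·4·1}·(-1)^4·(-1)^3 = -1.
v=29: a=29^-2·(≡4), b=29^0·(≡24) mod 29; (4|29)=+1, (24|29)=+1; (−1)^{-2·0·14}·(+1)^0·(+1)^-2 = +1.
v=11: a=11^1·(≡5), b=11^3·(≡1) mod 11; (5|11)=+1, (1|11)=+1; (−1)^{1·3·5}·(+1)^3·(+1)^1 = -1.
Ram(6270, -22) = {2, 3, 5, 11}; no ℚ_2-point on the conic.

[2, 3, 5, 11]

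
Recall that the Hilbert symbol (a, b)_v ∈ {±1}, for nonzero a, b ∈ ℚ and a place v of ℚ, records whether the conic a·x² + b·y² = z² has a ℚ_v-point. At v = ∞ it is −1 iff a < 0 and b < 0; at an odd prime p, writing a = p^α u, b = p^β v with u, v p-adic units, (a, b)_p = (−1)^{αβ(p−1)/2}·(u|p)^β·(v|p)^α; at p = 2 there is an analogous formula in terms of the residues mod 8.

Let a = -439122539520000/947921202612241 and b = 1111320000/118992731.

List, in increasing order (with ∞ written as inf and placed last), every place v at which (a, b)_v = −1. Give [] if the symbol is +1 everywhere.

[2, 7]

(a, b) ≡ (-2, 77) mod (ℚ^×)²; places V = {2, 3, 5, 7, 11, 13, 23, 37, ∞}.
(a,b)_3: α=6, u≡1; β=4, v≡2 (mod 3); (1|3)=+1, (2|3)=-1; sign (−1)^0·+1^4·-1^6 = +1.
(a,b)_23: α=-4, u≡21; β=-2, v≡3 (mod 23); (21|23)=-1, (3|23)=+1; sign (−1)^0·-1^-2·+1^-4 = +1.
(a,b)_7: α=6, u≡6; β=3, v≡2 (mod 7); (6|7)=-1, (2|7)=+1; sign (−1)^0·-1^3·+1^6 = -1.
(a,b)_37: α=-2, u≡18; β=0, v≡26 (mod 37); (18|37)=-1, (26|37)=+1; sign (−1)^0·-1^0·+1^-2 = +1.
(a,b)_13: α=-2, u≡8; β=-2, v≡4 (mod 13); (8|13)=-1, (4|13)=+1; sign (−1)^0·-1^-2·+1^-2 = +1.
(a,b)_5: α=4, u≡3; β=4, v≡2 (mod 5); (3|5)=-1, (2|5)=-1; sign (−1)^0·-1^4·-1^4 = +1.
(a,b)_11: α=-4, u≡3; β=-3, v≡8 (mod 11); (3|11)=+1, (8|11)=-1; sign (−1)^0·+1^-3·-1^-4 = +1.
(a,b)_2: α=13, β=6; u≡7, v≡5 (mod 8); ε(u)ε(v)=1·0, αω(v)=13·1, βω(u)=6·0; sum ≡ 1  ⇒  -1.
(a,b)_∞: sgn(-2)=−, sgn(77)=+, so +1.
|Ram(-2, 77)| = 2, even; anisotropic at {2, 7}.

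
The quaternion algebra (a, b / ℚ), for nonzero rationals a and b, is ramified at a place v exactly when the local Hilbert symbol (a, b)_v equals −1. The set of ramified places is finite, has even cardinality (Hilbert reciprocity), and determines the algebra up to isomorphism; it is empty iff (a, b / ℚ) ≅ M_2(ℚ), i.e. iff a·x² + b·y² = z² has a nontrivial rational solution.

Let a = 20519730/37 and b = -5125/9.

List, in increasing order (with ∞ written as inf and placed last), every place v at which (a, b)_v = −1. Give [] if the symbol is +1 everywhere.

(a, b) ≡ (191290, -205) mod (ℚ^×)²; places V = {2, 3, 5, 7, 11, 37, 41, 47, ∞}.
(a,b)_47: α=1, u≡4; β=0, v≡5 (mod 47); (4|47)=+1, (5|47)=-1; sign (−1)^0·+1^0·-1^1 = -1.
(a,b)_2: α=1, β=0; u≡5, v≡3 (mod 8); ε(u)ε(v)=0·1, αω(v)=1·1, βω(u)=0·1; sum ≡ 1  ⇒  -1.
(a,b)_7: α=2, u≡1; β=0, v≡3 (mod 7); (1|7)=+1, (3|7)=-1; sign (−1)^0·+1^0·-1^2 = +1.
(a,b)_∞: sgn(191290)=+, sgn(-205)=−, so +1.
(a,b)_41: α=0, u≡8; β=1, v≡18 (mod 41); (8|41)=+1, (18|41)=+1; sign (−1)^0·+1^1·+1^0 = +1.
(a,b)_5: α=1, u≡3; β=3, v≡1 (mod 5); (3|5)=-1, (1|5)=+1; sign (−1)^0·-1^3·+1^1 = -1.
(a,b)_3: α=4, u≡1; β=-2, v≡2 (mod 3); (1|3)=+1, (2|3)=-1; sign (−1)^0·+1^-2·-1^4 = +1.
(a,b)_37: α=-1, u≡11; β=0, v≡2 (mod 37); (11|37)=+1, (2|37)=-1; sign (−1)^0·+1^0·-1^-1 = -1.
(a,b)_11: α=1, u≡7; β=0, v≡5 (mod 11); (7|11)=-1, (5|11)=+1; sign (−1)^0·-1^0·+1^1 = +1.
Ram(191290, -205) = {2, 5, 37, 47}; no ℚ_2-point on the conic.

[2, 5, 37, 47]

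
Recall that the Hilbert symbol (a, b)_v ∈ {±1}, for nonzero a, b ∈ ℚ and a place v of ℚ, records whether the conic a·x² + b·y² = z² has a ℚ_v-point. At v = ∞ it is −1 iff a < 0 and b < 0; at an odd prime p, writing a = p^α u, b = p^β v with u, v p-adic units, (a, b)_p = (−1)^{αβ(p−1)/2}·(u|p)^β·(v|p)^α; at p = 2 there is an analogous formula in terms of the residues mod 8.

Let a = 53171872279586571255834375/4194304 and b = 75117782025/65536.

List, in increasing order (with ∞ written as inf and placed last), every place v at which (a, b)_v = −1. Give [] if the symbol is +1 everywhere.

(a, b) ≡ (61825335, 4121689) mod (ℚ^×)²; places V = {2, 3, 5, 11, 13, 19, 37, 41, ∞}.
(a,b)_37: α=3, u≡20; β=1, v≡26 (mod 37); (20|37)=-1, (26|37)=+1; sign (−1)^0·-1^1·+1^3 = -1.
(a,b)_19: α=3, u≡7; β=1, v≡14 (mod 19); (7|19)=+1, (14|19)=-1; sign (−1)^1·+1^1·-1^3 = +1.
(a,b)_13: α=3, u≡11; β=1, v≡10 (mod 13); (11|13)=-1, (10|13)=+1; sign (−1)^0·-1^1·+1^3 = -1.
(a,b)_41: α=3, u≡8; β=1, v≡17 (mod 41); (8|41)=+1, (17|41)=-1; sign (−1)^0·+1^1·-1^3 = -1.
(a,b)_∞: sgn(61825335)=+, sgn(4121689)=+, so +1.
(a,b)_3: α=5, u≡2; β=6, v≡1 (mod 3); (2|3)=-1, (1|3)=+1; sign (−1)^0·-1^6·+1^5 = +1.
(a,b)_11: α=3, u≡10; β=1, v≡6 (mod 11); (10|11)=-1, (6|11)=-1; sign (−1)^1·-1^1·-1^3 = -1.
(a,b)_5: α=5, u≡3; β=2, v≡1 (mod 5); (3|5)=-1, (1|5)=+1; sign (−1)^0·-1^2·+1^5 = +1.
(a,b)_2: α=-22, β=-16; u≡7, v≡1 (mod 8); ε(u)ε(v)=1·0, αω(v)=-22·0, βω(u)=-16·0; sum ≡ 0  ⇒  +1.
(61825335, 4121689 / ℚ) ramifies at {11, 13, 37, 41}: a division algebra.

[11, 13, 37, 41]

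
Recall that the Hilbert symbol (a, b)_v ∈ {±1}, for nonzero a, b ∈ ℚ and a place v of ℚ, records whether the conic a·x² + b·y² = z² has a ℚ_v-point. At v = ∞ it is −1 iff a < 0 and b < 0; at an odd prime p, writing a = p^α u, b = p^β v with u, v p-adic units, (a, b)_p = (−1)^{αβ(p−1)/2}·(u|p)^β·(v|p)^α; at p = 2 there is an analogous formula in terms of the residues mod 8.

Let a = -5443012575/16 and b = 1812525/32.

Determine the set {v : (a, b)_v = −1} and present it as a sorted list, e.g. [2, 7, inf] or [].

(a, b) ≡ (-7, 858) mod (ℚ^×)²; places V = {2, 3, 5, 7, 11, 13, ∞}.
(a,b)_11: α=2, u≡9; β=1, v≡5 (mod 11); (9|11)=+1, (5|11)=+1; sign (−1)^0·+1^1·+1^2 = +1.
(a,b)_3: α=2, u≡2; β=1, v≡1 (mod 3); (2|3)=-1, (1|3)=+1; sign (−1)^0·-1^1·+1^2 = -1.
(a,b)_7: α=1, u≡6; β=0, v≡2 (mod 7); (6|7)=-1, (2|7)=+1; sign (−1)^0·-1^0·+1^1 = +1.
(a,b)_∞: sgn(-7)=−, sgn(858)=+, so +1.
(a,b)_13: α=4, u≡6; β=3, v≡1 (mod 13); (6|13)=-1, (1|13)=+1; sign (−1)^0·-1^3·+1^4 = -1.
(a,b)_5: α=2, u≡2; β=2, v≡3 (mod 5); (2|5)=-1, (3|5)=-1; sign (−1)^0·-1^2·-1^2 = +1.
(a,b)_2: α=-4, β=-5; u≡1, v≡5 (mod 8); ε(u)ε(v)=0·0, αω(v)=-4·1, βω(u)=-5·0; sum ≡ 0  ⇒  +1.
(-7, 858 / ℚ) ramifies at {3, 13}: a division algebra.

[3, 13]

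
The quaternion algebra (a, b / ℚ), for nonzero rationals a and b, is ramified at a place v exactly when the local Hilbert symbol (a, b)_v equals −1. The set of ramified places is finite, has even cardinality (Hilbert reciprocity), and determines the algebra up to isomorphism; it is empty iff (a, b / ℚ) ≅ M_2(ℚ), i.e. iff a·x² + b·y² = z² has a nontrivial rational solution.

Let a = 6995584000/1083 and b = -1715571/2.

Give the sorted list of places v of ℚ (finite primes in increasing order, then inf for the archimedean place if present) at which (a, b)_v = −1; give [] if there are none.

Mod squares: a ≡ 819795, b ≡ -381238. Check v ∈ {∞, 2, 3, 5, 11, 13, 19, 31, 41, 43}.
v=19: a=19^-2·(≡10), b=19^0·(≡17) mod 19; (10|19)=-1, (17|19)=+1; (−1)^{-2·0·9}·(-1)^0·(+1)^-2 = +1.
v=∞: 819795 > 0 and -381238 < 0  ⇒  (a,b)_∞ = +1.
v=41: a=41^1·(≡12), b=41^0·(≡37) mod 41; (12|41)=-1, (37|41)=+1; (−1)^{1·0·20}·(-1)^0·(+1)^1 = +1.
v=5: a=5^3·(≡4), b=5^0·(≡2) mod 5; (4|5)=+1, (2|5)=-1; (−1)^{3·0·2}·(+1)^0·(-1)^3 = -1.
v=13: a=13^0·(≡7), b=13^1·(≡11) mod 13; (7|13)=-1, (11|13)=-1; (−1)^{0·1·6}·(-1)^1·(-1)^0 = -1.
v=43: a=43^1·(≡10), b=43^1·(≡25) mod 43; (10|43)=+1, (25|43)=+1; (−1)^{1·1·21}·(+1)^1·(+1)^1 = -1.
v=11: a=11^0·(≡4), b=11^1·(≡4) mod 11; (4|11)=+1, (4|11)=+1; (−1)^{0·1·5}·(+1)^1·(+1)^0 = +1.
v=3: a=3^-1·(≡1), b=3^2·(≡2) mod 3; (1|3)=+1, (2|3)=-1; (−1)^{-1·2·1}·(+1)^2·(-1)^-1 = -1.
v=2: v_2(a)=10, v_2(b)=-1; units ≡ 3, 5 (mod 8); ε·ε+αω+βω = 1·0+10·1+-1·1 ≡ 1  ⇒  (a,b)_2 = -1.
v=31: a=31^1·(≡2), b=31^1·(≡28) mod 31; (2|31)=+1, (28|31)=+1; (−1)^{1·1·15}·(+1)^1·(+1)^1 = -1.
|Ram(819795, -381238)| = 6, even; anisotropic at {2, 3, 5, 13, 31, 43}.

[2, 3, 5, 13, 31, 43]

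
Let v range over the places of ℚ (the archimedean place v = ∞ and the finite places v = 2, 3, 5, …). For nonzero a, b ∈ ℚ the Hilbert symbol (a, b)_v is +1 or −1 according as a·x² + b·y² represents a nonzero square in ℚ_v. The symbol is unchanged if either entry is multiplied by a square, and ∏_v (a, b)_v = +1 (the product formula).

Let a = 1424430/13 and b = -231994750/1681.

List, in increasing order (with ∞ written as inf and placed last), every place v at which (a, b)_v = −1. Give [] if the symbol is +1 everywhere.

[2, 13, 17, 19]

(a, b) ≡ (41990, -190) mod (ℚ^×)²; places V = {2, 3, 5, 7, 13, 17, 19, 41, ∞}.
(a,b)_17: α=1, u≡5; β=2, v≡5 (mod 17); (5|17)=-1, (5|17)=-1; sign (−1)^0·-1^2·-1^1 = -1.
(a,b)_∞: sgn(41990)=+, sgn(-190)=−, so +1.
(a,b)_19: α=1, u≡7; β=1, v≡9 (mod 19); (7|19)=+1, (9|19)=+1; sign (−1)^1·+1^1·+1^1 = -1.
(a,b)_13: α=-1, u≡7; β=2, v≡6 (mod 13); (7|13)=-1, (6|13)=-1; sign (−1)^0·-1^2·-1^-1 = -1.
(a,b)_5: α=1, u≡2; β=3, v≡2 (mod 5); (2|5)=-1, (2|5)=-1; sign (−1)^0·-1^3·-1^1 = +1.
(a,b)_41: α=0, u≡29; β=-2, v≡19 (mod 41); (29|41)=-1, (19|41)=-1; sign (−1)^0·-1^-2·-1^0 = +1.
(a,b)_3: α=2, u≡2; β=0, v≡2 (mod 3); (2|3)=-1, (2|3)=-1; sign (−1)^0·-1^0·-1^2 = +1.
(a,b)_2: α=1, β=1; u≡3, v≡1 (mod 8); ε(u)ε(v)=1·0, αω(v)=1·0, βω(u)=1·1; sum ≡ 1  ⇒  -1.
(a,b)_7: α=2, u≡1; β=0, v≡6 (mod 7); (1|7)=+1, (6|7)=-1; sign (−1)^0·+1^0·-1^2 = +1.
Ram(41990, -190) = {2, 13, 17, 19}; no ℚ_2-point on the conic.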